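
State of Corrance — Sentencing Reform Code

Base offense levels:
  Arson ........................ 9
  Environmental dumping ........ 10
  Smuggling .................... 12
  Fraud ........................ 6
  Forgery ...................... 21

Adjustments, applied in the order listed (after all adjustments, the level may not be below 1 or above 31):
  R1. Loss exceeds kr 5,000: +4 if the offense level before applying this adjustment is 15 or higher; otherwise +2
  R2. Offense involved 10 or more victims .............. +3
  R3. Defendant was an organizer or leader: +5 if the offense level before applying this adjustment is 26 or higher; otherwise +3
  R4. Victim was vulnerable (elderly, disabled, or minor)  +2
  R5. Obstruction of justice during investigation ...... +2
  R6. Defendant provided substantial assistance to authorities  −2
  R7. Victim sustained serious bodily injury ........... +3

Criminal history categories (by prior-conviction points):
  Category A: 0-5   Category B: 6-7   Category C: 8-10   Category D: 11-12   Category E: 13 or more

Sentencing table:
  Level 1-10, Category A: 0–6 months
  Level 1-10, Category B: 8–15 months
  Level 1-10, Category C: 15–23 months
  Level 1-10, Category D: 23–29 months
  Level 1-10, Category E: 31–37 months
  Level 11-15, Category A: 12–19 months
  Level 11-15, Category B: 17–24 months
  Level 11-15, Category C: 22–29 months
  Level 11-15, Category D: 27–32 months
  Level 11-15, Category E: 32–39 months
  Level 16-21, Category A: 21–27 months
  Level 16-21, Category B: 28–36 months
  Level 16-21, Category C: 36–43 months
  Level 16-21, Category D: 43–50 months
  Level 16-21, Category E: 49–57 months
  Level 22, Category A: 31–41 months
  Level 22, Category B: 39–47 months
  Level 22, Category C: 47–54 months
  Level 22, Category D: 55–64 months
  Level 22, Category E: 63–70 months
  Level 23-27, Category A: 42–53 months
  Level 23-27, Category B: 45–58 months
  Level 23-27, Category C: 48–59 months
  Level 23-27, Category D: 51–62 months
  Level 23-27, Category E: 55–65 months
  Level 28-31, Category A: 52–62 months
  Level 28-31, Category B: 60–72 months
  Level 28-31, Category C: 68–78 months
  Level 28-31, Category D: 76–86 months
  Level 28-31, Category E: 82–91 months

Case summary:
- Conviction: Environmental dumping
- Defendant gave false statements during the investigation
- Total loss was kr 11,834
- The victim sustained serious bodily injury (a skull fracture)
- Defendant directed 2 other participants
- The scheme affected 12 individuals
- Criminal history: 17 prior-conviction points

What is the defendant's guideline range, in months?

Base offense level for environmental dumping: 10.
R1 applies (level before this adjustment is 10 < 15, so +2): 10 + 2 = 12.
R2 applies: 12 + 3 = 15.
R3 applies (level before this adjustment is 15 < 26, so +3): 15 + 3 = 18.
R5 applies: 18 + 2 = 20.
R7 applies: 20 + 3 = 23.
Final offense level: 23.
Criminal history: 17 prior points → Category E (13+).
Level 23 falls in the 23-27 band.
Grid: Level 23-27 × Category E = 55-65 months.

55-65 months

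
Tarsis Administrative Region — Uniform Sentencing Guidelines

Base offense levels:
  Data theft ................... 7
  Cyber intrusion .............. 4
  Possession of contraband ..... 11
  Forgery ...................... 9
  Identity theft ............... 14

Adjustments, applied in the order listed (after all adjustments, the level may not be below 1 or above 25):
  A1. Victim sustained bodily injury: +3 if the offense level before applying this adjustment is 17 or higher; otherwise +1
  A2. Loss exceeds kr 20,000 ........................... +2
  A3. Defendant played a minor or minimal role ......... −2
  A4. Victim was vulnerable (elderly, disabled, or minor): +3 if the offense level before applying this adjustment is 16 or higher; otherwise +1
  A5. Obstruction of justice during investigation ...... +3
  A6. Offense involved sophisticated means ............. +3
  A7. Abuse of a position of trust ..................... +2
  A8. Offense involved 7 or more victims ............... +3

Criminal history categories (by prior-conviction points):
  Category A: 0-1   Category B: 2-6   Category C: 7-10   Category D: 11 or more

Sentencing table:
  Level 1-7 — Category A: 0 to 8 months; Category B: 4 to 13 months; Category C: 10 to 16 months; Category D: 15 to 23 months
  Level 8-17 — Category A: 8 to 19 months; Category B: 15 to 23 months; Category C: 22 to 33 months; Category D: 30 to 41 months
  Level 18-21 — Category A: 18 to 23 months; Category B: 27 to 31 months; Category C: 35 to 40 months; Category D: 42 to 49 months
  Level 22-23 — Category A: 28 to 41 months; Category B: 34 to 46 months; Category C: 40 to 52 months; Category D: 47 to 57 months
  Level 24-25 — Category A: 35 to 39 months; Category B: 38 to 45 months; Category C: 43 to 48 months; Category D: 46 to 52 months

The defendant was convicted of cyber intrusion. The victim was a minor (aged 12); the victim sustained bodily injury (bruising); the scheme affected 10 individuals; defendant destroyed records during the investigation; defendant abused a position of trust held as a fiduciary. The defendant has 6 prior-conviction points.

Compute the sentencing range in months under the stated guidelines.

Base offense level for cyber intrusion: 4.
A1 applies (level before this adjustment is 4 < 17, so +1): 4 + 1 = 5.
A2 does not apply.
A4 applies (level before this adjustment is 5 < 16, so +1): 5 + 1 = 6.
A5 applies: 6 + 3 = 9.
A6 does not apply.
A7 applies: 9 + 2 = 11.
A8 applies: 11 + 3 = 14.
Final offense level: 14.
Criminal history: 6 prior points → Category B (2-6).
Level 14 falls in the 8-17 band.
Grid: Level 8-17 × Category B = 15-23 months.

15-23 months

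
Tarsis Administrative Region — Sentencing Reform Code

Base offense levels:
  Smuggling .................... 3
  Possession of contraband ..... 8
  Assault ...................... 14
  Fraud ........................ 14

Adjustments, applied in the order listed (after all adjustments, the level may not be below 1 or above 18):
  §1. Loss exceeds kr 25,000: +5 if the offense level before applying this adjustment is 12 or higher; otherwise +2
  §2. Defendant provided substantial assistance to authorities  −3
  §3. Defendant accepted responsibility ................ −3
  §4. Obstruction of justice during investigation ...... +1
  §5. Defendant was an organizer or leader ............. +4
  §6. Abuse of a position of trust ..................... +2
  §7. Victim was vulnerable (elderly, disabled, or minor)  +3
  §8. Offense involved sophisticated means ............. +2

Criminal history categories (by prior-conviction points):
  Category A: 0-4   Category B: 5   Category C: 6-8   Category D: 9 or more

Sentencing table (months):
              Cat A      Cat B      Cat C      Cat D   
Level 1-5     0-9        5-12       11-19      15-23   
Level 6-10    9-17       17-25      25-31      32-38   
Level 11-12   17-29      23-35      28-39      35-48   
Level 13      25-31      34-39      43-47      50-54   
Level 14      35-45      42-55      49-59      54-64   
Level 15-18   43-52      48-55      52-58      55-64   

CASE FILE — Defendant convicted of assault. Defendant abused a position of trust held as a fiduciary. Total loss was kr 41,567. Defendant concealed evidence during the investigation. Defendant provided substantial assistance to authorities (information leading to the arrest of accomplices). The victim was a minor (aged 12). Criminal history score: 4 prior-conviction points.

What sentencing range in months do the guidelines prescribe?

43-52 months

Base offense level for assault: 14.
§1 applies (level before this adjustment is 14 ≥ 12, so +5): 14 + 5 = 19.
§2 applies: 19 − 3 = 16.
§3 does not apply.
§4 applies: 16 + 1 = 17.
§6 applies: 17 + 2 = 19.
§7 applies: 19 + 3 = 22.
Level 22 exceeds the maximum of 18; capped at 18.
Final offense level: 18.
Criminal history: 4 prior points → Category A (0-4).
Level 18 falls in the 15-18 band.
Grid: Level 15-18 × Category A = 43-52 months.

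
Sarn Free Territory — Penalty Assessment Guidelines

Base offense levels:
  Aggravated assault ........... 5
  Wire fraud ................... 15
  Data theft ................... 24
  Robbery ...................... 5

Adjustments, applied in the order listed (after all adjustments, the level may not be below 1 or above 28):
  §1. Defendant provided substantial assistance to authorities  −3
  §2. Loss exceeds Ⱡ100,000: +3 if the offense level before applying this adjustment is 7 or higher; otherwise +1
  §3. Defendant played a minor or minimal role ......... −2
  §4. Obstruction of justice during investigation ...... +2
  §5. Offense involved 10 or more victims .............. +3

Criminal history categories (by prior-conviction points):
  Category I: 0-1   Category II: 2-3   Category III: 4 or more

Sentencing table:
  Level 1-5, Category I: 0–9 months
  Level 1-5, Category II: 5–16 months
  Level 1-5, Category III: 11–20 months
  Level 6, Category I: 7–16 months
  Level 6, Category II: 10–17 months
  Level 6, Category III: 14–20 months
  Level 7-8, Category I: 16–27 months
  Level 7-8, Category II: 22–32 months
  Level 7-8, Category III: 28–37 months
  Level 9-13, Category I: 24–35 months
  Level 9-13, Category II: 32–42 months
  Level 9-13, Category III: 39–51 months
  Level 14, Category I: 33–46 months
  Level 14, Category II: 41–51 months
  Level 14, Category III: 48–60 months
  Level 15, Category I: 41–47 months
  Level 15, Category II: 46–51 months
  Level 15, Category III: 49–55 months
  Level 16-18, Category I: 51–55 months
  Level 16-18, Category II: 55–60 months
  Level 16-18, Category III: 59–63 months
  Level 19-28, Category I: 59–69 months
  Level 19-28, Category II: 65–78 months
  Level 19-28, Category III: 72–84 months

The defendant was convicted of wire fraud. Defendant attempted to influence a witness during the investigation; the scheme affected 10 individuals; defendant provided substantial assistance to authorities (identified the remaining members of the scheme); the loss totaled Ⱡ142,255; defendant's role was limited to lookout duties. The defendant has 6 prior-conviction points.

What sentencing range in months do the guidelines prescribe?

Base offense level for wire fraud: 15.
§1 applies: 15 − 3 = 12.
§2 applies (level before this adjustment is 12 ≥ 7, so +3): 12 + 3 = 15.
§3 applies: 15 − 2 = 13.
§4 applies: 13 + 2 = 15.
§5 applies: 15 + 3 = 18.
Final offense level: 18.
Criminal history: 6 prior points → Category III (4+).
Level 18 falls in the 16-18 band.
Grid: Level 16-18 × Category III = 59-63 months.

59-63 months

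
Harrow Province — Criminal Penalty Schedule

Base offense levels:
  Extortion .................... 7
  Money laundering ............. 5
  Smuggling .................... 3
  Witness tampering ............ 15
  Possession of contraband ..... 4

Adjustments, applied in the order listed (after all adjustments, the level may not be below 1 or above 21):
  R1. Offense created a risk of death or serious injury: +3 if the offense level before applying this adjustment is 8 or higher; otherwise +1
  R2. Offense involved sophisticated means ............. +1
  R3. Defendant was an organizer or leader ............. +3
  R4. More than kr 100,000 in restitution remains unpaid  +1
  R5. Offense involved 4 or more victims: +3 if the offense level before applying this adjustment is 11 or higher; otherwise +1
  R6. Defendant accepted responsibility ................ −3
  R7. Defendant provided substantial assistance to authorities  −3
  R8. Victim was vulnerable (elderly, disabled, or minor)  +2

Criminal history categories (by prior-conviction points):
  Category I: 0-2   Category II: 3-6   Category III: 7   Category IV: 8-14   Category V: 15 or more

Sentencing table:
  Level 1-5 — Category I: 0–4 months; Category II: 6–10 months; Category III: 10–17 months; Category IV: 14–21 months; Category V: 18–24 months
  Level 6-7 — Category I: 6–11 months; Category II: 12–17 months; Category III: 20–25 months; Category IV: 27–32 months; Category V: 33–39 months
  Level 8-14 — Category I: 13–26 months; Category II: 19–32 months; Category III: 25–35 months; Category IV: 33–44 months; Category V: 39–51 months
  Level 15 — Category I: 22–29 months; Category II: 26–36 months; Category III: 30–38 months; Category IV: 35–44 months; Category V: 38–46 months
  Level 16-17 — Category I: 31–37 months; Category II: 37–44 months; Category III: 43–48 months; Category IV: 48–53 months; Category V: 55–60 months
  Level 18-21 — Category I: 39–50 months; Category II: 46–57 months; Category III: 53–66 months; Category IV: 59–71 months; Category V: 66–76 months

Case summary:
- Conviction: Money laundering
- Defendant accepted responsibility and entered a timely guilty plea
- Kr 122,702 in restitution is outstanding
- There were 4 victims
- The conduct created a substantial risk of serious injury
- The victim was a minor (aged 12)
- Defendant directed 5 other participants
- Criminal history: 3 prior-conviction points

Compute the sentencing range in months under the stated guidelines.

Base offense level for money laundering: 5.
R1 applies (level before this adjustment is 5 < 8, so +1): 5 + 1 = 6.
R2 does not apply.
R3 applies: 6 + 3 = 9.
R4 applies: 9 + 1 = 10.
R5 applies (level before this adjustment is 10 < 11, so +1): 10 + 1 = 11.
R6 applies: 11 − 3 = 8.
R8 applies: 8 + 2 = 10.
Final offense level: 10.
Criminal history: 3 prior points → Category II (3-6).
Level 10 falls in the 8-14 band.
Grid: Level 8-14 × Category II = 19-32 months.

19-32 months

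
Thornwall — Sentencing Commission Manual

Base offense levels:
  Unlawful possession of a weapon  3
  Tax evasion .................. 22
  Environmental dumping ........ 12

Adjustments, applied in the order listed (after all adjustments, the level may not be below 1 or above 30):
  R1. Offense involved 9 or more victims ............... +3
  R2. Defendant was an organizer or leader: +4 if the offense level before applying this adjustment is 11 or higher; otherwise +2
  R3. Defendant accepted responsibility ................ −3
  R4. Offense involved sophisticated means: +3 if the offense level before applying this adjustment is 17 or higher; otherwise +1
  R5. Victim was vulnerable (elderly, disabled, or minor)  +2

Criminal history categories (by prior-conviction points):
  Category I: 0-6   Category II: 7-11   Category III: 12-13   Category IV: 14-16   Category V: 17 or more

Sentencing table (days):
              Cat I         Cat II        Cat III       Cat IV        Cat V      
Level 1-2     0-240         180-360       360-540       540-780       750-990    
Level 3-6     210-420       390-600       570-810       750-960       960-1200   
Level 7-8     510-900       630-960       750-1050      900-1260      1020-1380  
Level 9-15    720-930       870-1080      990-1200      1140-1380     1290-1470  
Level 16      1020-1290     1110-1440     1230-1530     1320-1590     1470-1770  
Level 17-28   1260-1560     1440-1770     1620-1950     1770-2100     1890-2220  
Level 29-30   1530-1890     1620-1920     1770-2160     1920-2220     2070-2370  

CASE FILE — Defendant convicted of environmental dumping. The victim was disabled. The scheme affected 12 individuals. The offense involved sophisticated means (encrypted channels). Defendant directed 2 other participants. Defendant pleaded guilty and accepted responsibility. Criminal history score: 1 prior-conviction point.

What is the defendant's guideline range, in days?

1260-1560 days

Base offense level for environmental dumping: 12.
R1 applies: 12 + 3 = 15.
R2 applies (level before this adjustment is 15 ≥ 11, so +4): 15 + 4 = 19.
R3 applies: 19 − 3 = 16.
R4 applies (level before this adjustment is 16 < 17, so +1): 16 + 1 = 17.
R5 applies: 17 + 2 = 19.
Final offense level: 19.
Criminal history: 1 prior point → Category I (0-6).
Level 19 falls in the 17-28 band.
Grid: Level 17-28 × Category I = 1260-1560 days.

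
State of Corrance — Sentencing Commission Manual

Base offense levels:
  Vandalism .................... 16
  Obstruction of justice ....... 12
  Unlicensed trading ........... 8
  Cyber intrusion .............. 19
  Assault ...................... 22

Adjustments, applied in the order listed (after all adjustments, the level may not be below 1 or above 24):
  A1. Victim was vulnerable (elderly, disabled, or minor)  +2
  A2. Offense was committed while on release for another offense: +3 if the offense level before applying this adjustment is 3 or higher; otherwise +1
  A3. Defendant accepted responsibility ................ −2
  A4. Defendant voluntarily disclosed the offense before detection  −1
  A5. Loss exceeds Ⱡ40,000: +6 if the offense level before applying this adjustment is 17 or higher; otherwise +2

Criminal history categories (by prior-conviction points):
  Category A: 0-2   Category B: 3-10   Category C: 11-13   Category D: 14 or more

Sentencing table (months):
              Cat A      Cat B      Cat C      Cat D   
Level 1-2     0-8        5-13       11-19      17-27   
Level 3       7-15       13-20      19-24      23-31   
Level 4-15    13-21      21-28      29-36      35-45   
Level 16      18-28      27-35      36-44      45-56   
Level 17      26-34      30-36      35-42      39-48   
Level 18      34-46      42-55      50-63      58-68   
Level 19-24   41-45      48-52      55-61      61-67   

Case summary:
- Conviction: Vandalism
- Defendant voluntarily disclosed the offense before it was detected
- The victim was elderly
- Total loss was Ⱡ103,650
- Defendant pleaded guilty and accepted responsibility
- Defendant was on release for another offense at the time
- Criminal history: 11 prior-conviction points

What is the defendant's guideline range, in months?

Base offense level for vandalism: 16.
A1 applies: 16 + 2 = 18.
A2 applies (level before this adjustment is 18 ≥ 3, so +3): 18 + 3 = 21.
A3 applies: 21 − 2 = 19.
A4 applies: 19 − 1 = 18.
A5 applies (level before this adjustment is 18 ≥ 17, so +6): 18 + 6 = 24.
Final offense level: 24.
Criminal history: 11 prior points → Category C (11-13).
Level 24 falls in the 19-24 band.
Grid: Level 19-24 × Category C = 55-61 months.

55-61 months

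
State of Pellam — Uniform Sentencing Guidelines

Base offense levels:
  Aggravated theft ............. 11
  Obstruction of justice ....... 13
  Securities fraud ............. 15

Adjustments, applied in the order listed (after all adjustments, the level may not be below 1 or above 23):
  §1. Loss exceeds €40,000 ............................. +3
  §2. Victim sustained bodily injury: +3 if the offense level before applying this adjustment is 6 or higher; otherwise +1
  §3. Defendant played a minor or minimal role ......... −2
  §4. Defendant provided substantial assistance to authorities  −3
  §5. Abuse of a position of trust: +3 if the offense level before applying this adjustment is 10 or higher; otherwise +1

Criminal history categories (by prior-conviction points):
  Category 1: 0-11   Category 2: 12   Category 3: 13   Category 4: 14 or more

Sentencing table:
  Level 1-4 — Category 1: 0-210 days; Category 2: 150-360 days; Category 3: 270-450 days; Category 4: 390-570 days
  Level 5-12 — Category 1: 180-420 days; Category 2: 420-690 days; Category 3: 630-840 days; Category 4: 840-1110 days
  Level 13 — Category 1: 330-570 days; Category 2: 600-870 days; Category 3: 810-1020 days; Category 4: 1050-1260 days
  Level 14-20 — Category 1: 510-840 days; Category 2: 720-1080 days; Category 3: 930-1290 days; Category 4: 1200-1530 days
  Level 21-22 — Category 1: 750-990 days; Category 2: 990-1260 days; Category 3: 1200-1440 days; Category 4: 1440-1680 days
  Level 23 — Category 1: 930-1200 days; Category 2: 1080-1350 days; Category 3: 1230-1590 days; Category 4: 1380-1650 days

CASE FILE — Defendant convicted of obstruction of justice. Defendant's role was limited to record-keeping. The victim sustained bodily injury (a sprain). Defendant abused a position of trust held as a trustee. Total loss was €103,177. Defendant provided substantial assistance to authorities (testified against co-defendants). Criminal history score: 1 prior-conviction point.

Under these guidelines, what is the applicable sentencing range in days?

510-840 days

Base offense level for obstruction of justice: 13.
§1 applies: 13 + 3 = 16.
§2 applies (level before this adjustment is 16 ≥ 6, so +3): 16 + 3 = 19.
§3 applies: 19 − 2 = 17.
§4 applies: 17 − 3 = 14.
§5 applies (level before this adjustment is 14 ≥ 10, so +3): 14 + 3 = 17.
Final offense level: 17.
Criminal history: 1 prior point → Category 1 (0-11).
Level 17 falls in the 14-20 band.
Grid: Level 14-20 × Category 1 = 510-840 days.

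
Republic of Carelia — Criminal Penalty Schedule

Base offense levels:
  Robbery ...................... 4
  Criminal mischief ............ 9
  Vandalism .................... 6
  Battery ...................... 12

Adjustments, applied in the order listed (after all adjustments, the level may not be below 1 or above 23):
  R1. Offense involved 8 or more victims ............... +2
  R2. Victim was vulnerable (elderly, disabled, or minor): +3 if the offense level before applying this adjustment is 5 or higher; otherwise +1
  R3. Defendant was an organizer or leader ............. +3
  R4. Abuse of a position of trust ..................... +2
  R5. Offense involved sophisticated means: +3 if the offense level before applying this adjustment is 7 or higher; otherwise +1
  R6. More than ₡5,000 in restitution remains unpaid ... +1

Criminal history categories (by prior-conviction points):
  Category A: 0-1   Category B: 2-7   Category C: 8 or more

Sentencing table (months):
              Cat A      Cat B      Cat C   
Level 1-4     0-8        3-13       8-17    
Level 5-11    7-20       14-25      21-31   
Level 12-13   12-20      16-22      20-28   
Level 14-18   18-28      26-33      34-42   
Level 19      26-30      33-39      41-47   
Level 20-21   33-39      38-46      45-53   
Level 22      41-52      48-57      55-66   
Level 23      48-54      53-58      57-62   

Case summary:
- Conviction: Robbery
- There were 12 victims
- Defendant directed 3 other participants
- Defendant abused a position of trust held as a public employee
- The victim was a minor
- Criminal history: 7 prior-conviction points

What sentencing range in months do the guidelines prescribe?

26-33 months

Base offense level for robbery: 4.
R1 applies: 4 + 2 = 6.
R2 applies (level before this adjustment is 6 ≥ 5, so +3): 6 + 3 = 9.
R3 applies: 9 + 3 = 12.
R4 applies: 12 + 2 = 14.
R5 does not apply.
R6 does not apply.
Final offense level: 14.
Criminal history: 7 prior points → Category B (2-7).
Level 14 falls in the 14-18 band.
Grid: Level 14-18 × Category B = 26-33 months.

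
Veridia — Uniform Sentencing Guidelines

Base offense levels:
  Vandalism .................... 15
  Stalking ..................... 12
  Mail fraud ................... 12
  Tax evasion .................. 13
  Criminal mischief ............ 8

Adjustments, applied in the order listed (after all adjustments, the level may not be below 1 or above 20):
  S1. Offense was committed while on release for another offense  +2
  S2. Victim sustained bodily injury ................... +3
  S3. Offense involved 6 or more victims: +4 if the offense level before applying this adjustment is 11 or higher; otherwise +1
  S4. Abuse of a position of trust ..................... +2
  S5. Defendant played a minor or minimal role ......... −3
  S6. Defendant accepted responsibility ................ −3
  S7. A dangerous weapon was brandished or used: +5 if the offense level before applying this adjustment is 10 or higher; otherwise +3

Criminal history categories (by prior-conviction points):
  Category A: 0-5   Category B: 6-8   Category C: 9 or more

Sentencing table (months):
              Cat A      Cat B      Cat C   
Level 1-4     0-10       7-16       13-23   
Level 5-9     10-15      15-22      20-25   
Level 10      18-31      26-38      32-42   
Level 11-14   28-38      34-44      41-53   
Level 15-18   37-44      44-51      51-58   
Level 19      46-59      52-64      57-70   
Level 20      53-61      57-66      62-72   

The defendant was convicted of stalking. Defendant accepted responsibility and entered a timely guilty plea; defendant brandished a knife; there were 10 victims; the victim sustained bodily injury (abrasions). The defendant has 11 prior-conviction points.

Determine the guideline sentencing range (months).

Base offense level for stalking: 12.
S1 does not apply.
S2 applies: 12 + 3 = 15.
S3 applies (level before this adjustment is 15 ≥ 11, so +4): 15 + 4 = 19.
S4 does not apply.
S6 applies: 19 − 3 = 16.
S7 applies (level before this adjustment is 16 ≥ 10, so +5): 16 + 5 = 21.
Level 21 exceeds the maximum of 20; capped at 20.
Final offense level: 20.
Criminal history: 11 prior points → Category C (9+).
Level 20 falls in the 20 band.
Grid: Level 20 × Category C = 62-72 months.

62-72 months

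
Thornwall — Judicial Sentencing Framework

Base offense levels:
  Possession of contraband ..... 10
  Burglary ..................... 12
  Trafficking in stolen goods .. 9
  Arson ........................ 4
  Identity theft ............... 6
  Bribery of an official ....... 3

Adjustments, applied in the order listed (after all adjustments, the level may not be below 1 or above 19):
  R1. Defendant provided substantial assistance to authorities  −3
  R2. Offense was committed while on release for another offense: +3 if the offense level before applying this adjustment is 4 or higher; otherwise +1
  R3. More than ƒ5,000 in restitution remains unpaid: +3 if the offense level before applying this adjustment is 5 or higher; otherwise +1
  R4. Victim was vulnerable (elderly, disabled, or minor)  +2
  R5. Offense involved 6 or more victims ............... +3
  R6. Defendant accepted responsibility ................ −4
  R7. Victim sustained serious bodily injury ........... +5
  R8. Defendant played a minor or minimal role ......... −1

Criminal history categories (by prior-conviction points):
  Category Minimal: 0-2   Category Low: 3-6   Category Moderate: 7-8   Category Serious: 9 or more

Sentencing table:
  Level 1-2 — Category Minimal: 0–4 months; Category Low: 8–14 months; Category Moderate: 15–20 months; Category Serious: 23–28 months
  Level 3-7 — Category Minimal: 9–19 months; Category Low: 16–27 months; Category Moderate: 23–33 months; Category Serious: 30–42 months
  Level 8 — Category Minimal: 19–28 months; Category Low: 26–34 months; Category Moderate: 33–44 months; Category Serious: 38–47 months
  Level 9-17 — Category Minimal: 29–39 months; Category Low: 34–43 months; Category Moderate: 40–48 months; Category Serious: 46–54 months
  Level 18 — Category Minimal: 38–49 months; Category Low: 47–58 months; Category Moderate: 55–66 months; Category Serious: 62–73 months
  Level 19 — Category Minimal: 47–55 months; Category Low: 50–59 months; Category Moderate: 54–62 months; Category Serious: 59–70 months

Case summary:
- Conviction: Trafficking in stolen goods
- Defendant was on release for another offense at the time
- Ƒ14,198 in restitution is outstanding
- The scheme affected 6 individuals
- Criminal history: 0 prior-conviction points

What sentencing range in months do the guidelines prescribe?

38-49 months

Base offense level for trafficking in stolen goods: 9.
R1 does not apply.
R2 applies (level before this adjustment is 9 ≥ 4, so +3): 9 + 3 = 12.
R3 applies (level before this adjustment is 12 ≥ 5, so +3): 12 + 3 = 15.
R4 does not apply.
R5 applies: 15 + 3 = 18.
R6 does not apply.
R8 does not apply.
Final offense level: 18.
Criminal history: 0 prior points → Category Minimal (0-2).
Level 18 falls in the 18 band.
Grid: Level 18 × Category Minimal = 38-49 months.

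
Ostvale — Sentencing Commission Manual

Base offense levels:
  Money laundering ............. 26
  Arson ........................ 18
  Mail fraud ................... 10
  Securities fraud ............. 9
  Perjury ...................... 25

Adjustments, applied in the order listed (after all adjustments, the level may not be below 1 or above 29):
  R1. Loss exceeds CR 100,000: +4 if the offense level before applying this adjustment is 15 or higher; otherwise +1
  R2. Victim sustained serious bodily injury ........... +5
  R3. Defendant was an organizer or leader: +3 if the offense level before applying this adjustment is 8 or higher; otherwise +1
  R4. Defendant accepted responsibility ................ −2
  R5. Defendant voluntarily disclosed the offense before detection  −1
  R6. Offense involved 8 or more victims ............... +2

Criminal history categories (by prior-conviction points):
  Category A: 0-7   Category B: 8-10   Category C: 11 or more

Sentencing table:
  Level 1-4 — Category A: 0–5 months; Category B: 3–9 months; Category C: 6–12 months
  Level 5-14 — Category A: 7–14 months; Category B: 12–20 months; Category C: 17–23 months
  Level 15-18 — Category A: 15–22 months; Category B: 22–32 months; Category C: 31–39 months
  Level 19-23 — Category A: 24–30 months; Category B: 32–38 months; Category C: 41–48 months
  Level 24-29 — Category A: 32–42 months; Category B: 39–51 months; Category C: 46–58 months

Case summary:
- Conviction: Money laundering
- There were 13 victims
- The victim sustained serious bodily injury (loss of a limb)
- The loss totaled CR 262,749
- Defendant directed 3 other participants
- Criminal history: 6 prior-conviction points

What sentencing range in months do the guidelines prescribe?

Base offense level for money laundering: 26.
R1 applies (level before this adjustment is 26 ≥ 15, so +4): 26 + 4 = 30.
R2 applies: 30 + 5 = 35.
R3 applies (level before this adjustment is 35 ≥ 8, so +3): 35 + 3 = 38.
R4 does not apply.
R5 does not apply.
R6 applies: 38 + 2 = 40.
Level 40 exceeds the maximum of 29; capped at 29.
Final offense level: 29.
Criminal history: 6 prior points → Category A (0-7).
Level 29 falls in the 24-29 band.
Grid: Level 24-29 × Category A = 32-42 months.

32-42 months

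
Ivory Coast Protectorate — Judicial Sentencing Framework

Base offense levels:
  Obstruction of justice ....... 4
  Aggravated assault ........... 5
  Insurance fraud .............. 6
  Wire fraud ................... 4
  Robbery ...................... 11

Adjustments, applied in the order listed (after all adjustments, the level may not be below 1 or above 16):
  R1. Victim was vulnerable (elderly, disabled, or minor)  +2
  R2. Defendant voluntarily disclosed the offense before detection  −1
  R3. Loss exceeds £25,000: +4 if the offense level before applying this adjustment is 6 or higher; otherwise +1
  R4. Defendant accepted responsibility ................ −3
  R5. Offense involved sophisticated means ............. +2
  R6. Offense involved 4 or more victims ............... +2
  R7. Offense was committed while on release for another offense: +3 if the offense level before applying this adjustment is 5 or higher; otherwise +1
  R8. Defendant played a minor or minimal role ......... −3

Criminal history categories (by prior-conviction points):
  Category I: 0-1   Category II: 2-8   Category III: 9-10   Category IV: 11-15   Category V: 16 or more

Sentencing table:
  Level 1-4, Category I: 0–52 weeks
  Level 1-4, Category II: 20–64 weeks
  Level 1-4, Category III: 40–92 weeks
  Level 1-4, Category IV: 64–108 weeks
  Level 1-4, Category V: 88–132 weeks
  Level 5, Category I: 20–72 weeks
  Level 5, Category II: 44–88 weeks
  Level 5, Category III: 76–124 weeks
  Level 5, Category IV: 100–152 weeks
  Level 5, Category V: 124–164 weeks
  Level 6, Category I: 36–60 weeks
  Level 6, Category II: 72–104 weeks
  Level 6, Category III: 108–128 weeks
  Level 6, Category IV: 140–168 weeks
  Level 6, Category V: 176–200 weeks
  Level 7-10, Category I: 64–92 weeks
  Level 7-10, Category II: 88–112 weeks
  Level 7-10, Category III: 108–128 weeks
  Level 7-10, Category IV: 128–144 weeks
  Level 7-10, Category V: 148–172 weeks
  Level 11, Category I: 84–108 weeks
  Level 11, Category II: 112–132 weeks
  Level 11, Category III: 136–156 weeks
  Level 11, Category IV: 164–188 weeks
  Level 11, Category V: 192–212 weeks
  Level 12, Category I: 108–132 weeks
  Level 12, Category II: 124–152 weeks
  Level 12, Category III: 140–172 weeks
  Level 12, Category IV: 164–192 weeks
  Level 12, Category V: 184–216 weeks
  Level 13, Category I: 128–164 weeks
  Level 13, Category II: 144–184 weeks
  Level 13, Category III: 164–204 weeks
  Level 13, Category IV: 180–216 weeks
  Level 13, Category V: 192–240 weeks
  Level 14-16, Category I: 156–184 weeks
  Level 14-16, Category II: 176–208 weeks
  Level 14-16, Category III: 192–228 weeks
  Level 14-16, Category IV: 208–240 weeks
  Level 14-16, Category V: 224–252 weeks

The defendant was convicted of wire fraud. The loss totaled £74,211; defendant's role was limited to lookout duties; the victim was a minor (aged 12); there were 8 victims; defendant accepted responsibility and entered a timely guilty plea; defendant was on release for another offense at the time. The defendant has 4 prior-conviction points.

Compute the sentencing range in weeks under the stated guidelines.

Base offense level for wire fraud: 4.
R1 applies: 4 + 2 = 6.
R2 does not apply.
R3 applies (level before this adjustment is 6 ≥ 6, so +4): 6 + 4 = 10.
R4 applies: 10 − 3 = 7.
R6 applies: 7 + 2 = 9.
R7 applies (level before this adjustment is 9 ≥ 5, so +3): 9 + 3 = 12.
R8 applies: 12 − 3 = 9.
Final offense level: 9.
Criminal history: 4 prior points → Category II (2-8).
Level 9 falls in the 7-10 band.
Grid: Level 7-10 × Category II = 88-112 weeks.

88-112 weeks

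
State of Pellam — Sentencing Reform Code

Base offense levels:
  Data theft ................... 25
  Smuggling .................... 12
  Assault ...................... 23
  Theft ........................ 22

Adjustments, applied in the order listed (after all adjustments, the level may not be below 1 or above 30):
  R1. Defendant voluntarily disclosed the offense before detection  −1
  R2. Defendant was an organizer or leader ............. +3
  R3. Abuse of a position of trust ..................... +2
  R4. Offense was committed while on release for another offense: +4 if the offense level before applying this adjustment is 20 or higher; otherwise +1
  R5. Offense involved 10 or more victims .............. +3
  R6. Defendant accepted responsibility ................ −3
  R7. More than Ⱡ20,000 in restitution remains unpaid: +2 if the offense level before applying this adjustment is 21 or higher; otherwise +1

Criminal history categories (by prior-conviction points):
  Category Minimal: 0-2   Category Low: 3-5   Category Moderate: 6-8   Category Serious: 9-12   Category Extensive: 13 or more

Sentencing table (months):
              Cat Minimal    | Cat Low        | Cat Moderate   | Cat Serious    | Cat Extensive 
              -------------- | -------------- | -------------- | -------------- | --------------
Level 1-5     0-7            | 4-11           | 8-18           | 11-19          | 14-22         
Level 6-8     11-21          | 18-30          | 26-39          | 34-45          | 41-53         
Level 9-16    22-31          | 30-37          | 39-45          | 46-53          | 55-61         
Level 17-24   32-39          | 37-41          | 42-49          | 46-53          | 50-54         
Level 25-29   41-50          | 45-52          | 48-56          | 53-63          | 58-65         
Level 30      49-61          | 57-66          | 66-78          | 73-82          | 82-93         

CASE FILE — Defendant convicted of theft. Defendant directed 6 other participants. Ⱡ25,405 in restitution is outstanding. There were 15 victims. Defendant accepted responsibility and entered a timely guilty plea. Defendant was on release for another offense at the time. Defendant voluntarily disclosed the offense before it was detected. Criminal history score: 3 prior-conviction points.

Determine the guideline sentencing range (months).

57-66 months

Base offense level for theft: 22.
R1 applies: 22 − 1 = 21.
R2 applies: 21 + 3 = 24.
R4 applies (level before this adjustment is 24 ≥ 20, so +4): 24 + 4 = 28.
R5 applies: 28 + 3 = 31.
R6 applies: 31 − 3 = 28.
R7 applies (level before this adjustment is 28 ≥ 21, so +2): 28 + 2 = 30.
Final offense level: 30.
Criminal history: 3 prior points → Category Low (3-5).
Level 30 falls in the 30 band.
Grid: Level 30 × Category Low = 57-66 months.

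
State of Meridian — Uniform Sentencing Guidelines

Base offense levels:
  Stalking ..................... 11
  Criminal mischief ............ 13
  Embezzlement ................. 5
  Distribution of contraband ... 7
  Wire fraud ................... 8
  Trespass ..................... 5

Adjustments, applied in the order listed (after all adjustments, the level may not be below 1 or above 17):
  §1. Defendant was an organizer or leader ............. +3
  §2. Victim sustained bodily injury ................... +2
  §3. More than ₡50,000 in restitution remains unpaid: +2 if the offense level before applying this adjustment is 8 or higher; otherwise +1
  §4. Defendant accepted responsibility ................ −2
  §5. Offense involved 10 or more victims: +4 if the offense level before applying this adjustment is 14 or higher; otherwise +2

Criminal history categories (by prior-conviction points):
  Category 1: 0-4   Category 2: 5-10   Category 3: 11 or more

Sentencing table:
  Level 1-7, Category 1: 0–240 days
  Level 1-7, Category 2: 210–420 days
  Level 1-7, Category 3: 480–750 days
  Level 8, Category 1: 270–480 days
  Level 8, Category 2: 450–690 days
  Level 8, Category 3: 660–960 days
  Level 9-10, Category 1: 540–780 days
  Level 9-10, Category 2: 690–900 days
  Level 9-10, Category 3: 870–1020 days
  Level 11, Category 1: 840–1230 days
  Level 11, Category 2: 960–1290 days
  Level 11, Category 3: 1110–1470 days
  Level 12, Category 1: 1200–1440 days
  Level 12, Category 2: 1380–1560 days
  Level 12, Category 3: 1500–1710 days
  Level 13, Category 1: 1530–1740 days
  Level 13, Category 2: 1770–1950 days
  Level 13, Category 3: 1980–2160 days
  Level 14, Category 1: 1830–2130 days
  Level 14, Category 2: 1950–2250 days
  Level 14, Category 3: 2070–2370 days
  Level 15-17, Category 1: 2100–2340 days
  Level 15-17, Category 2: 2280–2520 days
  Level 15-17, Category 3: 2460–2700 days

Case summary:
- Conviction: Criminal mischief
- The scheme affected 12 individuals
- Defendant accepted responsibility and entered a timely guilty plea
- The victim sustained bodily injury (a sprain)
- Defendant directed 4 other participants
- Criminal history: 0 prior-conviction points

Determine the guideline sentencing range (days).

2100-2340 days

Base offense level for criminal mischief: 13.
§1 applies: 13 + 3 = 16.
§2 applies: 16 + 2 = 18.
§4 applies: 18 − 2 = 16.
§5 applies (level before this adjustment is 16 ≥ 14, so +4): 16 + 4 = 20.
Level 20 exceeds the maximum of 17; capped at 17.
Final offense level: 17.
Criminal history: 0 prior points → Category 1 (0-4).
Level 17 falls in the 15-17 band.
Grid: Level 15-17 × Category 1 = 2100-2340 days.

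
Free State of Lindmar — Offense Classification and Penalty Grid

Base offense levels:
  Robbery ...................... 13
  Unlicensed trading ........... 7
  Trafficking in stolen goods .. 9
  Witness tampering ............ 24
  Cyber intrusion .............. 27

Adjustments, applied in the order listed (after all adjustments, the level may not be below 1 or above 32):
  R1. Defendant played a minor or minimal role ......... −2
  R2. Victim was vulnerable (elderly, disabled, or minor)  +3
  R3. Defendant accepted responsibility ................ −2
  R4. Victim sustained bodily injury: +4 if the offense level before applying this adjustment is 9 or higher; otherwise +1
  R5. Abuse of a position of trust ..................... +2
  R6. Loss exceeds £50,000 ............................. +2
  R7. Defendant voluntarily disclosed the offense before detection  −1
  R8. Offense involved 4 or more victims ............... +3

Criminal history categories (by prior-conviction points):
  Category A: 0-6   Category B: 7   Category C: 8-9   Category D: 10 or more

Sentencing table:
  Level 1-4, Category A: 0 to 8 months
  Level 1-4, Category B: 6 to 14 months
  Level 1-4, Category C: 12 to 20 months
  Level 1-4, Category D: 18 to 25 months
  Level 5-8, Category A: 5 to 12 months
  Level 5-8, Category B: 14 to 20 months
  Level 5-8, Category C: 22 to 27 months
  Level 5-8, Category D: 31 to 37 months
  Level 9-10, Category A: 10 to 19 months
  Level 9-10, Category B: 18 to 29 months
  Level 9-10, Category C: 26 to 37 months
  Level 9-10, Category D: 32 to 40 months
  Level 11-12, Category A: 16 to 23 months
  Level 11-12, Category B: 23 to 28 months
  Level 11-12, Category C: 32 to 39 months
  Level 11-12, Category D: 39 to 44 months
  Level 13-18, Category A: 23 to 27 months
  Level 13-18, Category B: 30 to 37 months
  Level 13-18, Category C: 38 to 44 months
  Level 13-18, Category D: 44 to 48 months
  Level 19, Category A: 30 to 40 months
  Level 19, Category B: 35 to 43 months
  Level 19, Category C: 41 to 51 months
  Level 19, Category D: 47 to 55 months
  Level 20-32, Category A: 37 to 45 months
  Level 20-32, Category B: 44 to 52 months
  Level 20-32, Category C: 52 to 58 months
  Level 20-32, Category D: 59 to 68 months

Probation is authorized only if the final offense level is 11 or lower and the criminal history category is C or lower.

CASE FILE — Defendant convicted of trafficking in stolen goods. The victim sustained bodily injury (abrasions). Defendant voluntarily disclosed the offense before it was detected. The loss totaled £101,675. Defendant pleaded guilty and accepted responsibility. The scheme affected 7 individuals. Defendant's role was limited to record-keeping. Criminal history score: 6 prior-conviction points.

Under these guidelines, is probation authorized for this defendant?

Base offense level for trafficking in stolen goods: 9.
R1 applies: 9 − 2 = 7.
R3 applies: 7 − 2 = 5.
R4 applies (level before this adjustment is 5 < 9, so +1): 5 + 1 = 6.
R5 does not apply.
R6 applies: 6 + 2 = 8.
R7 applies: 8 − 1 = 7.
R8 applies: 7 + 3 = 10.
Final offense level: 10.
Criminal history: 6 prior points → Category A (0-6).
Level 10 falls in the 9-10 band.
Grid: Level 9-10 × Category A = 10-19 months.
Probation check: level 10 ≤ 11 and category A ≤ C → eligible.

Yes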